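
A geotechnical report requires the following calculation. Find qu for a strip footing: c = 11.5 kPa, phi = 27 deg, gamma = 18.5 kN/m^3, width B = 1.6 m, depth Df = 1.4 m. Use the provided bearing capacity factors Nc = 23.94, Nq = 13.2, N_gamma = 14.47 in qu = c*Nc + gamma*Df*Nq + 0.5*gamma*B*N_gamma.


Compute qu = c*Nc + gamma*Df*Nq + 0.5*gamma*B*N_gamma
Term 1: 11.5 * 23.94 = 275.31
Term 2: 18.5 * 1.4 * 13.2 = 341.88
Term 3: 0.5 * 18.5 * 1.6 * 14.47 = 214.156
qu = 275.31 + 341.88 + 214.156
qu = 831.35 kPa


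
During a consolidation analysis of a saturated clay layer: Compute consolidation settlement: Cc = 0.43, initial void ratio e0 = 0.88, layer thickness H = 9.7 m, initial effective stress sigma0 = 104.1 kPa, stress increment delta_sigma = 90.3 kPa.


Using Sc = Cc * H / (1 + e0) * log10((sigma0 + delta_sigma) / sigma0)
Stress ratio = (104.1 + 90.3) / 104.1 = 1.86744
log10(1.86744) = 0.271246
Cc * H / (1 + e0) = 0.43 * 9.7 / (1 + 0.88) = 2.21862
Sc = 2.21862 * 0.271246
Sc = 0.6018 m


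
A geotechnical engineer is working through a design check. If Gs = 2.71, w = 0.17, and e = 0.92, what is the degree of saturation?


Result: 0.5008

Derivation:
Using S = Gs * w / e
S = 2.71 * 0.17 / 0.92
S = 0.5008


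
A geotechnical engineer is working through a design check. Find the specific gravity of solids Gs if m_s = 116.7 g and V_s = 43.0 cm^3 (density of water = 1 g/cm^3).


Result: 2.714

Derivation:
Using Gs = m_s / (V_s * rho_w)
Since rho_w = 1 g/cm^3:
Gs = 116.7 / 43.0
Gs = 2.714


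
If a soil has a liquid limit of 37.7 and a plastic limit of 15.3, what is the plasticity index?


Result: 22.4

Derivation:
Using PI = LL - PL
PI = 37.7 - 15.3
PI = 22.4


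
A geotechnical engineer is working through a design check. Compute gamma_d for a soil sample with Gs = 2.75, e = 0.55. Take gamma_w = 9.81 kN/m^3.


Using gamma_d = Gs * gamma_w / (1 + e)
gamma_d = 2.75 * 9.81 / (1 + 0.55)
gamma_d = 2.75 * 9.81 / 1.55
gamma_d = 17.405 kN/m^3


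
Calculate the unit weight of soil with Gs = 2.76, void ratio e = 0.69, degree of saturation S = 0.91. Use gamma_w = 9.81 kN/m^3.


Using gamma = gamma_w * (Gs + S*e) / (1 + e)
Numerator: Gs + S*e = 2.76 + 0.91*0.69 = 3.3879
Denominator: 1 + e = 1 + 0.69 = 1.69
gamma = 9.81 * 3.3879 / 1.69
gamma = 19.666 kN/m^3


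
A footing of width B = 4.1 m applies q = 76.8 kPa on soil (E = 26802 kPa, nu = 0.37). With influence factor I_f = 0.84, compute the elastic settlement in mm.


Result: 8.518 mm

Derivation:
Using Se = q * B * (1 - nu^2) * I_f / E
1 - nu^2 = 1 - 0.37^2 = 0.8631
Se = 76.8 * 4.1 * 0.8631 * 0.84 / 26802
Se = 0.008518 m
Convert to mm: Se = 0.008518 * 1000 = 8.518 mm


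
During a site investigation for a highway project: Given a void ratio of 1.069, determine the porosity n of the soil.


Using the relation n = e / (1 + e)
n = 1.069 / (1 + 1.069)
n = 1.069 / 2.069
n = 0.5167


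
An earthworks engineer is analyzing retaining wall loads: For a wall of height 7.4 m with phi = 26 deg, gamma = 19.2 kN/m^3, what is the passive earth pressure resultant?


Result: 1346.34 kN/m

Derivation:
Compute passive earth pressure coefficient:
Kp = tan^2(45 + phi/2) = tan^2(58.0) = 2.561071
Compute passive force:
Pp = 0.5 * Kp * gamma * H^2
Pp = 0.5 * 2.561071 * 19.2 * 7.4^2
Pp = 1346.34 kN/m


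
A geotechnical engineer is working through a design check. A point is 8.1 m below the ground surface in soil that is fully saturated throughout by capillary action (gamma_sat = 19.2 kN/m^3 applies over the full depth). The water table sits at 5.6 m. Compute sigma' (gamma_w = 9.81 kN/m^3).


Total stress = gamma_sat * depth
sigma = 19.2 * 8.1 = 155.52 kPa
Pore water pressure u = gamma_w * (depth - d_wt)
u = 9.81 * (8.1 - 5.6) = 24.525 kPa
Effective stress = sigma - u
sigma' = 155.52 - 24.525 = 131.0 kPa


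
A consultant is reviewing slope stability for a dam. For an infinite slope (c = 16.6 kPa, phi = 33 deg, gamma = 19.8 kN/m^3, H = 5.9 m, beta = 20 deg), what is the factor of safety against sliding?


Result: 2.226

Derivation:
Using Fs = c / (gamma*H*sin(beta)*cos(beta)) + tan(phi)/tan(beta)
Cohesion contribution = 16.6 / (19.8*5.9*sin(20)*cos(20))
Cohesion contribution = 0.442133
Friction contribution = tan(33)/tan(20) = 1.78423
Fs = 0.442133 + 1.78423
Fs = 2.226


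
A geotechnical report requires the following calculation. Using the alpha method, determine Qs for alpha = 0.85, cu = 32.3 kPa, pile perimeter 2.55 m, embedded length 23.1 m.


Using Qs = alpha * cu * perimeter * L
Qs = 0.85 * 32.3 * 2.55 * 23.1
Qs = 1617.24 kN


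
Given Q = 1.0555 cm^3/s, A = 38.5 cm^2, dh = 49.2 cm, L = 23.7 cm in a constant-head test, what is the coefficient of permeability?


Result: 0.013206 cm/s

Derivation:
Compute hydraulic gradient:
i = dh / L = 49.2 / 23.7 = 2.07595
Then apply Darcy's law:
k = Q / (A * i)
k = 1.0555 / (38.5 * 2.07595)
k = 1.0555 / 79.9241
k = 0.013206 cm/s


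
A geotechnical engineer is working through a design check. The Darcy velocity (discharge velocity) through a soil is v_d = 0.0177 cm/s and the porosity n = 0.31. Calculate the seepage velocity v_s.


Result: 0.0571 cm/s

Derivation:
Using v_s = v_d / n
v_s = 0.0177 / 0.31
v_s = 0.0571 cm/s


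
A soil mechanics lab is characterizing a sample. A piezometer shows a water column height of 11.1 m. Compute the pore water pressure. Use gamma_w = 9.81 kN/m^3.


Result: 108.89 kPa

Derivation:
Using u = gamma_w * h_w
u = 9.81 * 11.1
u = 108.89 kPa


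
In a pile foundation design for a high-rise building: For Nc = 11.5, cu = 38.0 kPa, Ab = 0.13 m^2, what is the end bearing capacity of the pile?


Result: 56.81 kN

Derivation:
Using Qb = Nc * cu * Ab
Qb = 11.5 * 38.0 * 0.13
Qb = 56.81 kN


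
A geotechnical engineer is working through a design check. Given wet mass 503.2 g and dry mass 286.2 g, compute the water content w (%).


Using w = (m_wet - m_dry) / m_dry * 100
m_wet - m_dry = 503.2 - 286.2 = 217.0 g
w = 217.0 / 286.2 * 100
w = 75.82 %


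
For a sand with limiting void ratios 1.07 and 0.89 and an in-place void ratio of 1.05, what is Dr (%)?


Using Dr = (e_max - e) / (e_max - e_min) * 100
e_max - e = 1.07 - 1.05 = 0.02
e_max - e_min = 1.07 - 0.89 = 0.18
Dr = 0.02 / 0.18 * 100
Dr = 11.11 %


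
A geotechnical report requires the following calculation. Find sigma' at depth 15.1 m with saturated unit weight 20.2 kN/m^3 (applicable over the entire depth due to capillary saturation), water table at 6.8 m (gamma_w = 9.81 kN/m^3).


Result: 223.6 kPa

Derivation:
Total stress = gamma_sat * depth
sigma = 20.2 * 15.1 = 305.02 kPa
Pore water pressure u = gamma_w * (depth - d_wt)
u = 9.81 * (15.1 - 6.8) = 81.423 kPa
Effective stress = sigma - u
sigma' = 305.02 - 81.423 = 223.6 kPa


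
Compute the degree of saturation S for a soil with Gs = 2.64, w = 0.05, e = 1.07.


Using S = Gs * w / e
S = 2.64 * 0.05 / 1.07
S = 0.1234


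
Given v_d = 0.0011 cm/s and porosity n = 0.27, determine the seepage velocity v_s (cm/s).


Using v_s = v_d / n
v_s = 0.0011 / 0.27
v_s = 0.00407 cm/s


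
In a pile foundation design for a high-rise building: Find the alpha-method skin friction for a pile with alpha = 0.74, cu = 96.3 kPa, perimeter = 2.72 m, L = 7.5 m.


Result: 1453.74 kN

Derivation:
Using Qs = alpha * cu * perimeter * L
Qs = 0.74 * 96.3 * 2.72 * 7.5
Qs = 1453.74 kN


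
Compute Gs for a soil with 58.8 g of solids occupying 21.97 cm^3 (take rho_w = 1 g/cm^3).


Using Gs = m_s / (V_s * rho_w)
Since rho_w = 1 g/cm^3:
Gs = 58.8 / 21.97
Gs = 2.676


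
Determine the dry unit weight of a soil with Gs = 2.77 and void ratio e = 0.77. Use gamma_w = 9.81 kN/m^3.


Using gamma_d = Gs * gamma_w / (1 + e)
gamma_d = 2.77 * 9.81 / (1 + 0.77)
gamma_d = 2.77 * 9.81 / 1.77
gamma_d = 15.352 kN/m^3


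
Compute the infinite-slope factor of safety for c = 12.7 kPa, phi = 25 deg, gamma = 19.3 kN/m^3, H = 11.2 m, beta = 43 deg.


Using Fs = c / (gamma*H*sin(beta)*cos(beta)) + tan(phi)/tan(beta)
Cohesion contribution = 12.7 / (19.3*11.2*sin(43)*cos(43))
Cohesion contribution = 0.117792
Friction contribution = tan(25)/tan(43) = 0.500054
Fs = 0.117792 + 0.500054
Fs = 0.618


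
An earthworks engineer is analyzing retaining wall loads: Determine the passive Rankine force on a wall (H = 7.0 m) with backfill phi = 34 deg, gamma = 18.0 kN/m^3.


Compute passive earth pressure coefficient:
Kp = tan^2(45 + phi/2) = tan^2(62.0) = 3.537132
Compute passive force:
Pp = 0.5 * Kp * gamma * H^2
Pp = 0.5 * 3.537132 * 18.0 * 7.0^2
Pp = 1559.88 kN/m


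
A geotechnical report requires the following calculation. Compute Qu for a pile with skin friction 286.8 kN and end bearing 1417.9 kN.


Using Qu = Qf + Qb
Qu = 286.8 + 1417.9
Qu = 1704.7 kN


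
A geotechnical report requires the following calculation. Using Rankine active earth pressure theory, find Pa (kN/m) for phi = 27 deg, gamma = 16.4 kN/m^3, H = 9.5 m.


Result: 277.91 kN/m

Derivation:
Compute active earth pressure coefficient:
Ka = tan^2(45 - phi/2) = tan^2(31.5) = 0.375525
Compute active force:
Pa = 0.5 * Ka * gamma * H^2
Pa = 0.5 * 0.375525 * 16.4 * 9.5^2
Pa = 277.91 kN/m


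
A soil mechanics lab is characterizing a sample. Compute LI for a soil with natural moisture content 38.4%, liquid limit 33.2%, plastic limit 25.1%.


First compute the plasticity index:
PI = LL - PL = 33.2 - 25.1 = 8.1
Then compute the liquidity index:
LI = (w - PL) / PI
LI = (38.4 - 25.1) / 8.1
LI = 1.642


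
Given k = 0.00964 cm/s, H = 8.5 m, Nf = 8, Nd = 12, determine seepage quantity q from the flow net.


Convert k to m/s for unit consistency with H:
k = 0.00964 cm/s = 0.00964 / 100 m/s = 9.64e-05 m/s
Using q = k * H * Nf / Nd
Nf / Nd = 8 / 12 = 0.6667
q = 9.64e-05 * 8.5 * 0.6667
q = 0.0005463 m^3/s per m


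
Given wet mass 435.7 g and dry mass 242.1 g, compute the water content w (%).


Result: 79.97 %

Derivation:
Using w = (m_wet - m_dry) / m_dry * 100
m_wet - m_dry = 435.7 - 242.1 = 193.6 g
w = 193.6 / 242.1 * 100
w = 79.97 %


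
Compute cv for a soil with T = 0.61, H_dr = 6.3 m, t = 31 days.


Using cv = T * H_dr^2 / t
H_dr^2 = 6.3^2 = 39.69
cv = 0.61 * 39.69 / 31
cv = 0.781 m^2/day


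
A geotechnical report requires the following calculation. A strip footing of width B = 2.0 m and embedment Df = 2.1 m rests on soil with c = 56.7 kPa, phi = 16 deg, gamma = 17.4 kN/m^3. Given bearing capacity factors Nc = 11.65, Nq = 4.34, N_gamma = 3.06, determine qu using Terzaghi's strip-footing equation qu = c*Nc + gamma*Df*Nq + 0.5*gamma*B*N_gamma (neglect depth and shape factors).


Result: 872.38 kPa

Derivation:
Compute qu = c*Nc + gamma*Df*Nq + 0.5*gamma*B*N_gamma
Term 1: 56.7 * 11.65 = 660.555
Term 2: 17.4 * 2.1 * 4.34 = 158.5836
Term 3: 0.5 * 17.4 * 2.0 * 3.06 = 53.244
qu = 660.555 + 158.5836 + 53.244
qu = 872.38 kPa


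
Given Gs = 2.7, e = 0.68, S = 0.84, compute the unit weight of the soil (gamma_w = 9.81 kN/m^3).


Using gamma = gamma_w * (Gs + S*e) / (1 + e)
Numerator: Gs + S*e = 2.7 + 0.84*0.68 = 3.2712
Denominator: 1 + e = 1 + 0.68 = 1.68
gamma = 9.81 * 3.2712 / 1.68
gamma = 19.101 kN/m^3


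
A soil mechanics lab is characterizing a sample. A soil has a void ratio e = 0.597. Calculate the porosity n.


Using the relation n = e / (1 + e)
n = 0.597 / (1 + 0.597)
n = 0.597 / 1.597
n = 0.3738


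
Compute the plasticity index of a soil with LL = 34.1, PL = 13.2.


Result: 20.9

Derivation:
Using PI = LL - PL
PI = 34.1 - 13.2
PI = 20.9


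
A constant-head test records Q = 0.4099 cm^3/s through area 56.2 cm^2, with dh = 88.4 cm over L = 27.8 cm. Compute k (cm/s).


Compute hydraulic gradient:
i = dh / L = 88.4 / 27.8 = 3.17986
Then apply Darcy's law:
k = Q / (A * i)
k = 0.4099 / (56.2 * 3.17986)
k = 0.4099 / 178.708
k = 0.002294 cm/s


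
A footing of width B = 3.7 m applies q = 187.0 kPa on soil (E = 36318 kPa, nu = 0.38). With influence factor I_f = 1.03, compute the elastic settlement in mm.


Using Se = q * B * (1 - nu^2) * I_f / E
1 - nu^2 = 1 - 0.38^2 = 0.8556
Se = 187.0 * 3.7 * 0.8556 * 1.03 / 36318
Se = 0.016789 m
Convert to mm: Se = 0.016789 * 1000 = 16.789 mm


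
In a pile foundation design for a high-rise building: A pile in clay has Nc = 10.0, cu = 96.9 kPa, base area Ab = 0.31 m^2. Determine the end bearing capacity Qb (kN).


Using Qb = Nc * cu * Ab
Qb = 10.0 * 96.9 * 0.31
Qb = 300.39 kN


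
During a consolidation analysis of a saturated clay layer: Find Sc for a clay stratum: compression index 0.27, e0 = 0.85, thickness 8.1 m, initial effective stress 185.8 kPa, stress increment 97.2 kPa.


Result: 0.216 m

Derivation:
Using Sc = Cc * H / (1 + e0) * log10((sigma0 + delta_sigma) / sigma0)
Stress ratio = (185.8 + 97.2) / 185.8 = 1.52314
log10(1.52314) = 0.182741
Cc * H / (1 + e0) = 0.27 * 8.1 / (1 + 0.85) = 1.18216
Sc = 1.18216 * 0.182741
Sc = 0.216 m


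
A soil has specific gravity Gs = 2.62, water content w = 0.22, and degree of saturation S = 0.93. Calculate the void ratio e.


Result: 0.6198

Derivation:
Using the relation e = Gs * w / S
e = 2.62 * 0.22 / 0.93
e = 0.6198


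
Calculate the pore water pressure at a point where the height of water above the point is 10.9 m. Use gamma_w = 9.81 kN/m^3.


Using u = gamma_w * h_w
u = 9.81 * 10.9
u = 106.93 kPa


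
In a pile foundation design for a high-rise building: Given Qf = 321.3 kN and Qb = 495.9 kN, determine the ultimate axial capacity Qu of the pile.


Using Qu = Qf + Qb
Qu = 321.3 + 495.9
Qu = 817.2 kN


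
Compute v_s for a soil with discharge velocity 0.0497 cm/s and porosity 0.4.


Using v_s = v_d / n
v_s = 0.0497 / 0.4
v_s = 0.12425 cm/s


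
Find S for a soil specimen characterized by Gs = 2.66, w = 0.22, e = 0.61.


Using S = Gs * w / e
S = 2.66 * 0.22 / 0.61
S = 0.9593


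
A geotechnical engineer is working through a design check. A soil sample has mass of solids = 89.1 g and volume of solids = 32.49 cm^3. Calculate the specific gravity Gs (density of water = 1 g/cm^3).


Using Gs = m_s / (V_s * rho_w)
Since rho_w = 1 g/cm^3:
Gs = 89.1 / 32.49
Gs = 2.742


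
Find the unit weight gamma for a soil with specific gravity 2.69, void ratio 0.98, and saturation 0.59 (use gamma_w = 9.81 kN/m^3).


Result: 16.192 kN/m^3

Derivation:
Using gamma = gamma_w * (Gs + S*e) / (1 + e)
Numerator: Gs + S*e = 2.69 + 0.59*0.98 = 3.2682
Denominator: 1 + e = 1 + 0.98 = 1.98
gamma = 9.81 * 3.2682 / 1.98
gamma = 16.192 kN/m^3


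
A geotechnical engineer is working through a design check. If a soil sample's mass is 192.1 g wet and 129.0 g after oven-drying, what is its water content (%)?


Result: 48.91 %

Derivation:
Using w = (m_wet - m_dry) / m_dry * 100
m_wet - m_dry = 192.1 - 129.0 = 63.1 g
w = 63.1 / 129.0 * 100
w = 48.91 %


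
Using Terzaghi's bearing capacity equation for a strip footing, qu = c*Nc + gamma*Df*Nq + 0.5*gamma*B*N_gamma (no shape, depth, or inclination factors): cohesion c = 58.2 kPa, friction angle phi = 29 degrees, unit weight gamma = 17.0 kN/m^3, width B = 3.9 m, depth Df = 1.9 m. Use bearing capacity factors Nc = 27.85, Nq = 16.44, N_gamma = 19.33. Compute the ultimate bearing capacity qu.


Compute qu = c*Nc + gamma*Df*Nq + 0.5*gamma*B*N_gamma
Term 1: 58.2 * 27.85 = 1620.87
Term 2: 17.0 * 1.9 * 16.44 = 531.012
Term 3: 0.5 * 17.0 * 3.9 * 19.33 = 640.7895
qu = 1620.87 + 531.012 + 640.7895
qu = 2792.67 kPa


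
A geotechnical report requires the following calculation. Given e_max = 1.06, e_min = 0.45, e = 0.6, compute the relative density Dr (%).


Using Dr = (e_max - e) / (e_max - e_min) * 100
e_max - e = 1.06 - 0.6 = 0.46
e_max - e_min = 1.06 - 0.45 = 0.61
Dr = 0.46 / 0.61 * 100
Dr = 75.41 %


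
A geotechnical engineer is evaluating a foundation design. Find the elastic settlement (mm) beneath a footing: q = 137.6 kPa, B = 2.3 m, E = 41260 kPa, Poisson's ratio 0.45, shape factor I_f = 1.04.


Result: 6.362 mm

Derivation:
Using Se = q * B * (1 - nu^2) * I_f / E
1 - nu^2 = 1 - 0.45^2 = 0.7975
Se = 137.6 * 2.3 * 0.7975 * 1.04 / 41260
Se = 0.006362 m
Convert to mm: Se = 0.006362 * 1000 = 6.362 mm


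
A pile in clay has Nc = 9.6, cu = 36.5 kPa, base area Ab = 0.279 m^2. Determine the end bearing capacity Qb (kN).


Result: 97.76 kN

Derivation:
Using Qb = Nc * cu * Ab
Qb = 9.6 * 36.5 * 0.279
Qb = 97.76 kN


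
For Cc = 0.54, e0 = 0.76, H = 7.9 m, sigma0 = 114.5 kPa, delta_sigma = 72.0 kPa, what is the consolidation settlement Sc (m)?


Using Sc = Cc * H / (1 + e0) * log10((sigma0 + delta_sigma) / sigma0)
Stress ratio = (114.5 + 72.0) / 114.5 = 1.62882
log10(1.62882) = 0.211873
Cc * H / (1 + e0) = 0.54 * 7.9 / (1 + 0.76) = 2.42386
Sc = 2.42386 * 0.211873
Sc = 0.5136 m


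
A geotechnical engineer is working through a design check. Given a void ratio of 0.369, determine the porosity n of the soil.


Result: 0.2695

Derivation:
Using the relation n = e / (1 + e)
n = 0.369 / (1 + 0.369)
n = 0.369 / 1.369
n = 0.2695


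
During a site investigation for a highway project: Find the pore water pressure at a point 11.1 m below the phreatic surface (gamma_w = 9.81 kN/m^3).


Using u = gamma_w * h_w
u = 9.81 * 11.1
u = 108.89 kPa


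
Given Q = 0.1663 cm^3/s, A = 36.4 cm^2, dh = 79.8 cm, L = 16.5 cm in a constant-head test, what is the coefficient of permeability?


Result: 0.000945 cm/s

Derivation:
Compute hydraulic gradient:
i = dh / L = 79.8 / 16.5 = 4.83636
Then apply Darcy's law:
k = Q / (A * i)
k = 0.1663 / (36.4 * 4.83636)
k = 0.1663 / 176.044
k = 0.000945 cm/s


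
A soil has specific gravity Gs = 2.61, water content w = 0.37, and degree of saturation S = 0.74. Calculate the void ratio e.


Result: 1.305

Derivation:
Using the relation e = Gs * w / S
e = 2.61 * 0.37 / 0.74
e = 1.305


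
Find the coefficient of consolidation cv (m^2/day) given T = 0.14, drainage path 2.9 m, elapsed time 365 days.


Result: 0.00323 m^2/day

Derivation:
Using cv = T * H_dr^2 / t
H_dr^2 = 2.9^2 = 8.41
cv = 0.14 * 8.41 / 365
cv = 0.00323 m^2/day


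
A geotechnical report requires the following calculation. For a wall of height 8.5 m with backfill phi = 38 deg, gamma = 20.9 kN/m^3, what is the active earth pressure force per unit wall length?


Compute active earth pressure coefficient:
Ka = tan^2(45 - phi/2) = tan^2(26.0) = 0.237883
Compute active force:
Pa = 0.5 * Ka * gamma * H^2
Pa = 0.5 * 0.237883 * 20.9 * 8.5^2
Pa = 179.6 kN/m


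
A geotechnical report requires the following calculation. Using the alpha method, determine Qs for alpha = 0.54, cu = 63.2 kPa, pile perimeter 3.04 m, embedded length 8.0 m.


Using Qs = alpha * cu * perimeter * L
Qs = 0.54 * 63.2 * 3.04 * 8.0
Qs = 829.99 kN


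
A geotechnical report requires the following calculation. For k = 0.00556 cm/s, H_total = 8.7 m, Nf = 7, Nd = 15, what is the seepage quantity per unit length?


Convert k to m/s for unit consistency with H:
k = 0.00556 cm/s = 0.00556 / 100 m/s = 5.56e-05 m/s
Using q = k * H * Nf / Nd
Nf / Nd = 7 / 15 = 0.4667
q = 5.56e-05 * 8.7 * 0.4667
q = 0.0002257 m^3/s per m


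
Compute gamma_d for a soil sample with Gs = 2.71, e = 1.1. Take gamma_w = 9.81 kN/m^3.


Using gamma_d = Gs * gamma_w / (1 + e)
gamma_d = 2.71 * 9.81 / (1 + 1.1)
gamma_d = 2.71 * 9.81 / 2.1
gamma_d = 12.66 kN/m^3


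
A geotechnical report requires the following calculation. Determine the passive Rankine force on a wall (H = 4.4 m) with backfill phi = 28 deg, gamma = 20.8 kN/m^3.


Compute passive earth pressure coefficient:
Kp = tan^2(45 + phi/2) = tan^2(59.0) = 2.769826
Compute passive force:
Pp = 0.5 * Kp * gamma * H^2
Pp = 0.5 * 2.769826 * 20.8 * 4.4^2
Pp = 557.69 kN/m


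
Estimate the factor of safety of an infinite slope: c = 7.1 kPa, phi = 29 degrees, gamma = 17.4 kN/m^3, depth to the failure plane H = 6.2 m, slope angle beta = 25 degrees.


Using Fs = c / (gamma*H*sin(beta)*cos(beta)) + tan(phi)/tan(beta)
Cohesion contribution = 7.1 / (17.4*6.2*sin(25)*cos(25))
Cohesion contribution = 0.171828
Friction contribution = tan(29)/tan(25) = 1.18872
Fs = 0.171828 + 1.18872
Fs = 1.361


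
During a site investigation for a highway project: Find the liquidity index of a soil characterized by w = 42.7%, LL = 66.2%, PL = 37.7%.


First compute the plasticity index:
PI = LL - PL = 66.2 - 37.7 = 28.5
Then compute the liquidity index:
LI = (w - PL) / PI
LI = (42.7 - 37.7) / 28.5
LI = 0.175


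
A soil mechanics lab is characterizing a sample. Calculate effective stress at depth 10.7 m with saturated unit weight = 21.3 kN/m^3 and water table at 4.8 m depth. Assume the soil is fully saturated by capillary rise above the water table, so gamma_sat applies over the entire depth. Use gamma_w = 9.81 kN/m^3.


Total stress = gamma_sat * depth
sigma = 21.3 * 10.7 = 227.91 kPa
Pore water pressure u = gamma_w * (depth - d_wt)
u = 9.81 * (10.7 - 4.8) = 57.879 kPa
Effective stress = sigma - u
sigma' = 227.91 - 57.879 = 170.03 kPa


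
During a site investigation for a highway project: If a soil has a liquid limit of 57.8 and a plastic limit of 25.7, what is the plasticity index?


Using PI = LL - PL
PI = 57.8 - 25.7
PI = 32.1


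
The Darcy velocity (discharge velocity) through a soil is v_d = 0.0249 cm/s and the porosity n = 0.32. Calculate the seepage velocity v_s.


Result: 0.07781 cm/s

Derivation:
Using v_s = v_d / n
v_s = 0.0249 / 0.32
v_s = 0.07781 cm/s


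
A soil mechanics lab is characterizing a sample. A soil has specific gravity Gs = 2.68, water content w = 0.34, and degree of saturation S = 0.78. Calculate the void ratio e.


Using the relation e = Gs * w / S
e = 2.68 * 0.34 / 0.78
e = 1.1682


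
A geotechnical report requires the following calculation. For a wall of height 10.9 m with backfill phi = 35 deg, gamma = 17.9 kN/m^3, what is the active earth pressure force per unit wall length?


Compute active earth pressure coefficient:
Ka = tan^2(45 - phi/2) = tan^2(27.5) = 0.27099
Compute active force:
Pa = 0.5 * Ka * gamma * H^2
Pa = 0.5 * 0.27099 * 17.9 * 10.9^2
Pa = 288.16 kN/m


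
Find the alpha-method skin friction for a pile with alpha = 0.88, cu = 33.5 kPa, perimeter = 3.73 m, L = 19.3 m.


Using Qs = alpha * cu * perimeter * L
Qs = 0.88 * 33.5 * 3.73 * 19.3
Qs = 2122.24 kN


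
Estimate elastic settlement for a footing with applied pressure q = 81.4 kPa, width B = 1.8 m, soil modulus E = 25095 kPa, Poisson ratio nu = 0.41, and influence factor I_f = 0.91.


Using Se = q * B * (1 - nu^2) * I_f / E
1 - nu^2 = 1 - 0.41^2 = 0.8319
Se = 81.4 * 1.8 * 0.8319 * 0.91 / 25095
Se = 0.004420 m
Convert to mm: Se = 0.004420 * 1000 = 4.42 mm


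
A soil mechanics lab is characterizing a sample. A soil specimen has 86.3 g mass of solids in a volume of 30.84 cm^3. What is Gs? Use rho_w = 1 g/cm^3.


Using Gs = m_s / (V_s * rho_w)
Since rho_w = 1 g/cm^3:
Gs = 86.3 / 30.84
Gs = 2.798


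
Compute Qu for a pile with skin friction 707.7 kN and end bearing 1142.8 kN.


Result: 1850.5 kN

Derivation:
Using Qu = Qf + Qb
Qu = 707.7 + 1142.8
Qu = 1850.5 kN


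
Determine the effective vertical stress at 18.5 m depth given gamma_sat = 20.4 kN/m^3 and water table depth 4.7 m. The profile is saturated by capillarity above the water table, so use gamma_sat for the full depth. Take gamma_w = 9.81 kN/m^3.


Total stress = gamma_sat * depth
sigma = 20.4 * 18.5 = 377.4 kPa
Pore water pressure u = gamma_w * (depth - d_wt)
u = 9.81 * (18.5 - 4.7) = 135.378 kPa
Effective stress = sigma - u
sigma' = 377.4 - 135.378 = 242.02 kPa


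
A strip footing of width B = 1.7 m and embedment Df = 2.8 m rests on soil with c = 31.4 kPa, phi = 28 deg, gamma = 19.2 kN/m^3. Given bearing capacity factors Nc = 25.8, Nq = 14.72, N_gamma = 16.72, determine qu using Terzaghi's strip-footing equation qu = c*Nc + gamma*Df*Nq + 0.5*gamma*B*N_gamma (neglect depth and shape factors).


Compute qu = c*Nc + gamma*Df*Nq + 0.5*gamma*B*N_gamma
Term 1: 31.4 * 25.8 = 810.12
Term 2: 19.2 * 2.8 * 14.72 = 791.3472
Term 3: 0.5 * 19.2 * 1.7 * 16.72 = 272.8704
qu = 810.12 + 791.3472 + 272.8704
qu = 1874.34 kPa


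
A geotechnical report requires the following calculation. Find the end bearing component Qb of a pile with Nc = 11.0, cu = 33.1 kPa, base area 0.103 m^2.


Result: 37.5 kN

Derivation:
Using Qb = Nc * cu * Ab
Qb = 11.0 * 33.1 * 0.103
Qb = 37.5 kN


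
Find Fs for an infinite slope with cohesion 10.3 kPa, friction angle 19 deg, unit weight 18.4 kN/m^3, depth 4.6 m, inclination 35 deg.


Result: 0.751

Derivation:
Using Fs = c / (gamma*H*sin(beta)*cos(beta)) + tan(phi)/tan(beta)
Cohesion contribution = 10.3 / (18.4*4.6*sin(35)*cos(35))
Cohesion contribution = 0.259004
Friction contribution = tan(19)/tan(35) = 0.491751
Fs = 0.259004 + 0.491751
Fs = 0.751


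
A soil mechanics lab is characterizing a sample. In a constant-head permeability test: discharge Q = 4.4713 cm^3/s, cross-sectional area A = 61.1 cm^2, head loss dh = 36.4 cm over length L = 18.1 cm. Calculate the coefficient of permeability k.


Compute hydraulic gradient:
i = dh / L = 36.4 / 18.1 = 2.01105
Then apply Darcy's law:
k = Q / (A * i)
k = 4.4713 / (61.1 * 2.01105)
k = 4.4713 / 122.875
k = 0.036389 cm/s


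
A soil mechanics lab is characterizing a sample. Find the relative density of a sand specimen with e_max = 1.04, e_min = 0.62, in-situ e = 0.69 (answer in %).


Result: 83.33 %

Derivation:
Using Dr = (e_max - e) / (e_max - e_min) * 100
e_max - e = 1.04 - 0.69 = 0.35
e_max - e_min = 1.04 - 0.62 = 0.42
Dr = 0.35 / 0.42 * 100
Dr = 83.33 %


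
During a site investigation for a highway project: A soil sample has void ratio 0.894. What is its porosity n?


Using the relation n = e / (1 + e)
n = 0.894 / (1 + 0.894)
n = 0.894 / 1.894
n = 0.472


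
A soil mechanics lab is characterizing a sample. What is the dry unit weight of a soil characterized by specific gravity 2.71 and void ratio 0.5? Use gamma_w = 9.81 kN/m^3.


Result: 17.723 kN/m^3

Derivation:
Using gamma_d = Gs * gamma_w / (1 + e)
gamma_d = 2.71 * 9.81 / (1 + 0.5)
gamma_d = 2.71 * 9.81 / 1.5
gamma_d = 17.723 kN/m^3


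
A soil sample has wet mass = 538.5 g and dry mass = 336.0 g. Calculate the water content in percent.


Using w = (m_wet - m_dry) / m_dry * 100
m_wet - m_dry = 538.5 - 336.0 = 202.5 g
w = 202.5 / 336.0 * 100
w = 60.27 %


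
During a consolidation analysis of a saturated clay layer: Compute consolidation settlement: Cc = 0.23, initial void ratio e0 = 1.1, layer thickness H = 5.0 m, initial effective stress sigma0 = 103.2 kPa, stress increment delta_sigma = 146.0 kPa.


Result: 0.2097 m

Derivation:
Using Sc = Cc * H / (1 + e0) * log10((sigma0 + delta_sigma) / sigma0)
Stress ratio = (103.2 + 146.0) / 103.2 = 2.41473
log10(2.41473) = 0.382868
Cc * H / (1 + e0) = 0.23 * 5.0 / (1 + 1.1) = 0.547619
Sc = 0.547619 * 0.382868
Sc = 0.2097 m


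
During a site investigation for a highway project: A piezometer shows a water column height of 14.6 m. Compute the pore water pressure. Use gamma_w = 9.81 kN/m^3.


Using u = gamma_w * h_w
u = 9.81 * 14.6
u = 143.23 kPa


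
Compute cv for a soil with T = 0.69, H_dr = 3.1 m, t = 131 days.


Using cv = T * H_dr^2 / t
H_dr^2 = 3.1^2 = 9.61
cv = 0.69 * 9.61 / 131
cv = 0.05062 m^2/day


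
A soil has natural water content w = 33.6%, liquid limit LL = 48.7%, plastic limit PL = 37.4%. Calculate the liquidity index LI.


Result: -0.336

Derivation:
First compute the plasticity index:
PI = LL - PL = 48.7 - 37.4 = 11.3
Then compute the liquidity index:
LI = (w - PL) / PI
LI = (33.6 - 37.4) / 11.3
LI = -0.336


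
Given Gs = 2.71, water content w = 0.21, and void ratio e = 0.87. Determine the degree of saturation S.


Result: 0.6541

Derivation:
Using S = Gs * w / e
S = 2.71 * 0.21 / 0.87
S = 0.6541


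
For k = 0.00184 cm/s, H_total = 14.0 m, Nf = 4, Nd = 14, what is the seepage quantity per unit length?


Convert k to m/s for unit consistency with H:
k = 0.00184 cm/s = 0.00184 / 100 m/s = 1.84e-05 m/s
Using q = k * H * Nf / Nd
Nf / Nd = 4 / 14 = 0.2857
q = 1.84e-05 * 14.0 * 0.2857
q = 7.36e-05 m^3/s per m


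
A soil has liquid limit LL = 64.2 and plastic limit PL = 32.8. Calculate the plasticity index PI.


Using PI = LL - PL
PI = 64.2 - 32.8
PI = 31.4


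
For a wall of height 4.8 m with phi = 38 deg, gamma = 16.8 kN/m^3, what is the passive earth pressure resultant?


Compute passive earth pressure coefficient:
Kp = tan^2(45 + phi/2) = tan^2(64.0) = 4.203746
Compute passive force:
Pp = 0.5 * Kp * gamma * H^2
Pp = 0.5 * 4.203746 * 16.8 * 4.8^2
Pp = 813.58 kN/m


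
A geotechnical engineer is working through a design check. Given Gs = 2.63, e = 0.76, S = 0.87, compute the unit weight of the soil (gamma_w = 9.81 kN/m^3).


Using gamma = gamma_w * (Gs + S*e) / (1 + e)
Numerator: Gs + S*e = 2.63 + 0.87*0.76 = 3.2912
Denominator: 1 + e = 1 + 0.76 = 1.76
gamma = 9.81 * 3.2912 / 1.76
gamma = 18.345 kN/m^3


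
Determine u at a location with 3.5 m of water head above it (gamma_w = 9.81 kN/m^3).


Result: 34.34 kPa

Derivation:
Using u = gamma_w * h_w
u = 9.81 * 3.5
u = 34.34 kPa


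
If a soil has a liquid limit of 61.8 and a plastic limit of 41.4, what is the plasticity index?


Using PI = LL - PL
PI = 61.8 - 41.4
PI = 20.4


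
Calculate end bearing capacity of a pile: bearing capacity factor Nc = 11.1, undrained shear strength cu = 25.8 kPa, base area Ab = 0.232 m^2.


Using Qb = Nc * cu * Ab
Qb = 11.1 * 25.8 * 0.232
Qb = 66.44 kN


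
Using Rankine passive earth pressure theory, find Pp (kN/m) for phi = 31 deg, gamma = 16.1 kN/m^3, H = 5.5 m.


Compute passive earth pressure coefficient:
Kp = tan^2(45 + phi/2) = tan^2(60.5) = 3.124035
Compute passive force:
Pp = 0.5 * Kp * gamma * H^2
Pp = 0.5 * 3.124035 * 16.1 * 5.5^2
Pp = 760.74 kN/m


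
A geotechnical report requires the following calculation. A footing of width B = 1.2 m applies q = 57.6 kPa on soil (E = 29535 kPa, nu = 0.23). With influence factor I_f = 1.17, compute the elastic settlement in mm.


Result: 2.593 mm

Derivation:
Using Se = q * B * (1 - nu^2) * I_f / E
1 - nu^2 = 1 - 0.23^2 = 0.9471
Se = 57.6 * 1.2 * 0.9471 * 1.17 / 29535
Se = 0.002593 m
Convert to mm: Se = 0.002593 * 1000 = 2.593 mm


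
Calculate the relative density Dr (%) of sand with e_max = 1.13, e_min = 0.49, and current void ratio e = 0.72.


Using Dr = (e_max - e) / (e_max - e_min) * 100
e_max - e = 1.13 - 0.72 = 0.41
e_max - e_min = 1.13 - 0.49 = 0.64
Dr = 0.41 / 0.64 * 100
Dr = 64.06 %


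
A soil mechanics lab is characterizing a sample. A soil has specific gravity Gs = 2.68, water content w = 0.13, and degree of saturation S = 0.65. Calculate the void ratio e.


Result: 0.536

Derivation:
Using the relation e = Gs * w / S
e = 2.68 * 0.13 / 0.65
e = 0.536


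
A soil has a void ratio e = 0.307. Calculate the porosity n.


Using the relation n = e / (1 + e)
n = 0.307 / (1 + 0.307)
n = 0.307 / 1.307
n = 0.2349


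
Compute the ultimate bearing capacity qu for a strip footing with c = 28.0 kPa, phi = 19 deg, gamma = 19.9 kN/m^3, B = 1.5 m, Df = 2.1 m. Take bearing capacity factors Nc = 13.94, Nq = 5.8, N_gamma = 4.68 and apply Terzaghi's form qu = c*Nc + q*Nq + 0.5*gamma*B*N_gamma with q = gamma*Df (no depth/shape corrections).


Compute qu = c*Nc + gamma*Df*Nq + 0.5*gamma*B*N_gamma
Term 1: 28.0 * 13.94 = 390.32
Term 2: 19.9 * 2.1 * 5.8 = 242.382
Term 3: 0.5 * 19.9 * 1.5 * 4.68 = 69.849
qu = 390.32 + 242.382 + 69.849
qu = 702.55 kPa


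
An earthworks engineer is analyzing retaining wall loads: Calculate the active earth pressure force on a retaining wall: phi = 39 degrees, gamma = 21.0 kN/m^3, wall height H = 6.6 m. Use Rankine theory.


Compute active earth pressure coefficient:
Ka = tan^2(45 - phi/2) = tan^2(25.5) = 0.227506
Compute active force:
Pa = 0.5 * Ka * gamma * H^2
Pa = 0.5 * 0.227506 * 21.0 * 6.6^2
Pa = 104.06 kN/m


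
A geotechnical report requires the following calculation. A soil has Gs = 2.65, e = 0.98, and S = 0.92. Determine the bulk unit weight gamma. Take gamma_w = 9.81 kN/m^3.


Result: 17.597 kN/m^3

Derivation:
Using gamma = gamma_w * (Gs + S*e) / (1 + e)
Numerator: Gs + S*e = 2.65 + 0.92*0.98 = 3.5516
Denominator: 1 + e = 1 + 0.98 = 1.98
gamma = 9.81 * 3.5516 / 1.98
gamma = 17.597 kN/m^3


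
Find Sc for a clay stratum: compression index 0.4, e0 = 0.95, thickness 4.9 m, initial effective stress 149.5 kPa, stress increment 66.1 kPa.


Using Sc = Cc * H / (1 + e0) * log10((sigma0 + delta_sigma) / sigma0)
Stress ratio = (149.5 + 66.1) / 149.5 = 1.44214
log10(1.44214) = 0.159008
Cc * H / (1 + e0) = 0.4 * 4.9 / (1 + 0.95) = 1.00513
Sc = 1.00513 * 0.159008
Sc = 0.1598 m


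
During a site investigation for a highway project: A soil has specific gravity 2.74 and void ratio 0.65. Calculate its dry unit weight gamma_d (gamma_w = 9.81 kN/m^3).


Using gamma_d = Gs * gamma_w / (1 + e)
gamma_d = 2.74 * 9.81 / (1 + 0.65)
gamma_d = 2.74 * 9.81 / 1.65
gamma_d = 16.291 kN/m^3


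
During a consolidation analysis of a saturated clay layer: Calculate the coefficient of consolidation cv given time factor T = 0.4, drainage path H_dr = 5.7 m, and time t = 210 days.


Using cv = T * H_dr^2 / t
H_dr^2 = 5.7^2 = 32.49
cv = 0.4 * 32.49 / 210
cv = 0.06189 m^2/day


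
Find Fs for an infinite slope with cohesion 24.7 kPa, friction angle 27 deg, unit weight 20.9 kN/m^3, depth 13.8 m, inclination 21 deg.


Using Fs = c / (gamma*H*sin(beta)*cos(beta)) + tan(phi)/tan(beta)
Cohesion contribution = 24.7 / (20.9*13.8*sin(21)*cos(21))
Cohesion contribution = 0.255971
Friction contribution = tan(27)/tan(21) = 1.32736
Fs = 0.255971 + 1.32736
Fs = 1.583


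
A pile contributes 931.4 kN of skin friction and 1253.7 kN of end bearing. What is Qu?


Using Qu = Qf + Qb
Qu = 931.4 + 1253.7
Qu = 2185.1 kN


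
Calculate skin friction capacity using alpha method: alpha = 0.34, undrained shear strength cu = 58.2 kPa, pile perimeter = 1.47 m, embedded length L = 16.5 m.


Using Qs = alpha * cu * perimeter * L
Qs = 0.34 * 58.2 * 1.47 * 16.5
Qs = 479.96 kN


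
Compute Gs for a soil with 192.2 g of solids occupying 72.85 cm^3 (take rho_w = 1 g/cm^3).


Result: 2.638

Derivation:
Using Gs = m_s / (V_s * rho_w)
Since rho_w = 1 g/cm^3:
Gs = 192.2 / 72.85
Gs = 2.638


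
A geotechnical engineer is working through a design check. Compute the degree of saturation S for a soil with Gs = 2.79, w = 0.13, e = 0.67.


Using S = Gs * w / e
S = 2.79 * 0.13 / 0.67
S = 0.5413


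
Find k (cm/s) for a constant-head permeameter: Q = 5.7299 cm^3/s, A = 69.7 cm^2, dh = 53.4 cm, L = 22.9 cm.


Compute hydraulic gradient:
i = dh / L = 53.4 / 22.9 = 2.33188
Then apply Darcy's law:
k = Q / (A * i)
k = 5.7299 / (69.7 * 2.33188)
k = 5.7299 / 162.532
k = 0.035254 cm/s


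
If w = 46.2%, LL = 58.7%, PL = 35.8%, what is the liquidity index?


Result: 0.454

Derivation:
First compute the plasticity index:
PI = LL - PL = 58.7 - 35.8 = 22.9
Then compute the liquidity index:
LI = (w - PL) / PI
LI = (46.2 - 35.8) / 22.9
LI = 0.454


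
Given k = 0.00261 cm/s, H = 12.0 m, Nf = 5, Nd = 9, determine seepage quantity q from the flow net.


Convert k to m/s for unit consistency with H:
k = 0.00261 cm/s = 0.00261 / 100 m/s = 2.61e-05 m/s
Using q = k * H * Nf / Nd
Nf / Nd = 5 / 9 = 0.5556
q = 2.61e-05 * 12.0 * 0.5556
q = 0.000174 m^3/s per m


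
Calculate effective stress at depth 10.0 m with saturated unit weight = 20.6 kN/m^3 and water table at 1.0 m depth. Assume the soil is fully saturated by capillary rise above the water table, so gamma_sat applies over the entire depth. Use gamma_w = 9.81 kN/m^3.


Total stress = gamma_sat * depth
sigma = 20.6 * 10.0 = 206.0 kPa
Pore water pressure u = gamma_w * (depth - d_wt)
u = 9.81 * (10.0 - 1.0) = 88.29 kPa
Effective stress = sigma - u
sigma' = 206.0 - 88.29 = 117.71 kPa


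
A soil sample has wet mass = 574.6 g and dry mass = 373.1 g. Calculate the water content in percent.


Result: 54.01 %

Derivation:
Using w = (m_wet - m_dry) / m_dry * 100
m_wet - m_dry = 574.6 - 373.1 = 201.5 g
w = 201.5 / 373.1 * 100
w = 54.01 %


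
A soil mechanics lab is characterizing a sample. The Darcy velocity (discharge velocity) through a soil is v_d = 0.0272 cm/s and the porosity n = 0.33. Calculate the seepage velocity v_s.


Using v_s = v_d / n
v_s = 0.0272 / 0.33
v_s = 0.08242 cm/s


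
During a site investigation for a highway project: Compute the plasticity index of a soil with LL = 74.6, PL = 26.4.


Result: 48.2

Derivation:
Using PI = LL - PL
PI = 74.6 - 26.4
PI = 48.2


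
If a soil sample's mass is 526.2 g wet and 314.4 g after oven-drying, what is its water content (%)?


Result: 67.37 %

Derivation:
Using w = (m_wet - m_dry) / m_dry * 100
m_wet - m_dry = 526.2 - 314.4 = 211.8 g
w = 211.8 / 314.4 * 100
w = 67.37 %


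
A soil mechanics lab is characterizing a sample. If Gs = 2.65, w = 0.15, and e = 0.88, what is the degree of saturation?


Using S = Gs * w / e
S = 2.65 * 0.15 / 0.88
S = 0.4517


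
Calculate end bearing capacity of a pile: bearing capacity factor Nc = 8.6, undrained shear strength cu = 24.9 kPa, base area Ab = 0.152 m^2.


Using Qb = Nc * cu * Ab
Qb = 8.6 * 24.9 * 0.152
Qb = 32.55 kN


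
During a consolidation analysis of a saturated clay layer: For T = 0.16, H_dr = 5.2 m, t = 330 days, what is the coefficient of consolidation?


Result: 0.01311 m^2/day

Derivation:
Using cv = T * H_dr^2 / t
H_dr^2 = 5.2^2 = 27.04
cv = 0.16 * 27.04 / 330
cv = 0.01311 m^2/day


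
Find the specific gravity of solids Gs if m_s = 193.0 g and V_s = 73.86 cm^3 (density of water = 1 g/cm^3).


Result: 2.613

Derivation:
Using Gs = m_s / (V_s * rho_w)
Since rho_w = 1 g/cm^3:
Gs = 193.0 / 73.86
Gs = 2.613


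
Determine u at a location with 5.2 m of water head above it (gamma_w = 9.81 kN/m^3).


Using u = gamma_w * h_w
u = 9.81 * 5.2
u = 51.01 kPa


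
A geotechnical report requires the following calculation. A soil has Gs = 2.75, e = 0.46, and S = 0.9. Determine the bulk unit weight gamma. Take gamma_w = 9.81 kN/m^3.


Using gamma = gamma_w * (Gs + S*e) / (1 + e)
Numerator: Gs + S*e = 2.75 + 0.9*0.46 = 3.164
Denominator: 1 + e = 1 + 0.46 = 1.46
gamma = 9.81 * 3.164 / 1.46
gamma = 21.259 kN/m^3


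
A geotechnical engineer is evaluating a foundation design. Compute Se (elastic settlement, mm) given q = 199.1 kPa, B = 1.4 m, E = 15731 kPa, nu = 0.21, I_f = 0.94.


Result: 15.921 mm

Derivation:
Using Se = q * B * (1 - nu^2) * I_f / E
1 - nu^2 = 1 - 0.21^2 = 0.9559
Se = 199.1 * 1.4 * 0.9559 * 0.94 / 15731
Se = 0.015921 m
Convert to mm: Se = 0.015921 * 1000 = 15.921 mm


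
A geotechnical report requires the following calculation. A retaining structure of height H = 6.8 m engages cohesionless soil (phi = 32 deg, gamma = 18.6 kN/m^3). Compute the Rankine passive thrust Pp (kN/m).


Result: 1399.58 kN/m

Derivation:
Compute passive earth pressure coefficient:
Kp = tan^2(45 + phi/2) = tan^2(61.0) = 3.254588
Compute passive force:
Pp = 0.5 * Kp * gamma * H^2
Pp = 0.5 * 3.254588 * 18.6 * 6.8^2
Pp = 1399.58 kN/m


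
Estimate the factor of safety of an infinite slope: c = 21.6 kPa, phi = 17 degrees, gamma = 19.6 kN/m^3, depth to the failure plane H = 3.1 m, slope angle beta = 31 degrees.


Using Fs = c / (gamma*H*sin(beta)*cos(beta)) + tan(phi)/tan(beta)
Cohesion contribution = 21.6 / (19.6*3.1*sin(31)*cos(31))
Cohesion contribution = 0.805251
Friction contribution = tan(17)/tan(31) = 0.508821
Fs = 0.805251 + 0.508821
Fs = 1.314


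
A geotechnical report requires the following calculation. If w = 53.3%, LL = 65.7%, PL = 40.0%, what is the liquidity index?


First compute the plasticity index:
PI = LL - PL = 65.7 - 40.0 = 25.7
Then compute the liquidity index:
LI = (w - PL) / PI
LI = (53.3 - 40.0) / 25.7
LI = 0.518


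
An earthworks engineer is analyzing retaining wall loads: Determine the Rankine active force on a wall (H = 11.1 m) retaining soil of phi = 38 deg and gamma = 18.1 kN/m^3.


Result: 265.25 kN/m

Derivation:
Compute active earth pressure coefficient:
Ka = tan^2(45 - phi/2) = tan^2(26.0) = 0.237883
Compute active force:
Pa = 0.5 * Ka * gamma * H^2
Pa = 0.5 * 0.237883 * 18.1 * 11.1^2
Pa = 265.25 kN/m
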